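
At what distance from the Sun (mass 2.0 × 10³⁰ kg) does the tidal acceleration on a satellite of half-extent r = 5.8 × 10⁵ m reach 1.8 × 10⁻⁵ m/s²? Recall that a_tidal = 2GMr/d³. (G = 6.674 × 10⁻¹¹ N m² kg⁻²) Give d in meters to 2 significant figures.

2.0 × 10¹⁰ m

2GMr/d³ = a_tidal  ⇒  d = (2GMr / a_tidal)^(1/3)
d = (2 × 6.674×10⁻¹¹ × (2.0 × 10³⁰) × (5.8 × 10⁵) / (1.8 × 10⁻⁵))^(1/3)
  = 2.0 × 10¹⁰ m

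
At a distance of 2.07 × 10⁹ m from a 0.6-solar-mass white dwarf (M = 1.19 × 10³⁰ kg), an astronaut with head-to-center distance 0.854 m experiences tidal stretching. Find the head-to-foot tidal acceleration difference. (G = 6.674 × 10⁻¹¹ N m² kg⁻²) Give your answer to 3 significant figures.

Δg = 4GMr/d³
   = 4 × (6.674 × 10⁻¹¹) × (1.19 × 10³⁰) × (0.854) / (2.07 × 10⁹)³
   = 3.06 × 10⁻⁸ m/s²

3.06 × 10⁻⁸ m/s²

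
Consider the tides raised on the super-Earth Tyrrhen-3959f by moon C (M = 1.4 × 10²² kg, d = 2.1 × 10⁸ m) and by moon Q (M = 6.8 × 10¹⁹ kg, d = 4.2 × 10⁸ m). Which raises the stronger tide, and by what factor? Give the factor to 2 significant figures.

Moon C, by a factor of ≈ 1600

Tidal acceleration ∝ M/d³, so compare M/d³ for each.
Moon C: (1.4 × 10²²) / (2.1 × 10⁸)³ = 1.512 × 10⁻³
Moon Q: (6.8 × 10¹⁹) / (4.2 × 10⁸)³ = 9.178 × 10⁻⁷
Ratio (larger/smaller) = 1600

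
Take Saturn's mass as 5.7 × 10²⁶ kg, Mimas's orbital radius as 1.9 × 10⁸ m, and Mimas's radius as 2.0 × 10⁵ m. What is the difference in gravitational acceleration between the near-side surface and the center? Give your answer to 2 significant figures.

2.2 × 10⁻³ m/s²

a_tidal = 2GMr/d³
        = 2 × (6.674 × 10⁻¹¹) × (5.7 × 10²⁶) × (2.0 × 10⁵) / (1.9 × 10⁸)³
        = 2.2 × 10⁻³ m/s²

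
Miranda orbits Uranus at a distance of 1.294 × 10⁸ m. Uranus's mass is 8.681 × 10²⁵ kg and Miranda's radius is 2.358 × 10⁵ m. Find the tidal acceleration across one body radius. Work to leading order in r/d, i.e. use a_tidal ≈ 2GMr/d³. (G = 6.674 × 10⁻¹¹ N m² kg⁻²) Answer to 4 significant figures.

Since r ≪ d, expand the inverse-square field across one radius to get the leading 2GMr/d³ term.
a_tidal = 2GMr/d³
        = 2 × (6.674 × 10⁻¹¹) × (8.681 × 10²⁵) × (2.358 × 10⁵) / (1.294 × 10⁸)³
        = 1.261 × 10⁻³ m/s²

1.261 × 10⁻³ m/s²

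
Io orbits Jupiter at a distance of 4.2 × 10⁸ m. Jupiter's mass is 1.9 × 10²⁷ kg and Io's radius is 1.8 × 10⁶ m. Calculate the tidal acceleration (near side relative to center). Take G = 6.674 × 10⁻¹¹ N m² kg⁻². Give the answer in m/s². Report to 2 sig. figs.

6.2 × 10⁻³ m/s²

a_tidal = 2GMr/d³
        = 2 × (6.674 × 10⁻¹¹) × (1.9 × 10²⁷) × (1.8 × 10⁶) / (4.2 × 10⁸)³
        = 6.2 × 10⁻³ m/s²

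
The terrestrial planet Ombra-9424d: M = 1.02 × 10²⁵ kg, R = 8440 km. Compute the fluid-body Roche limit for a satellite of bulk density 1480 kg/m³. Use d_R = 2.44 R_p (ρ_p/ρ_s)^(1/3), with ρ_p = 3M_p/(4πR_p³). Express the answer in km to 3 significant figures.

28800 km

ρ_p = 3M_p/(4πR_p³) = 3 × (1.02 × 10²⁵) / (4π × (8.44 × 10⁶ m)³) = 4050 kg/m³
d_R = 2.44 × 8440 km × (4050/1480)^(1/3)
    = 28800 km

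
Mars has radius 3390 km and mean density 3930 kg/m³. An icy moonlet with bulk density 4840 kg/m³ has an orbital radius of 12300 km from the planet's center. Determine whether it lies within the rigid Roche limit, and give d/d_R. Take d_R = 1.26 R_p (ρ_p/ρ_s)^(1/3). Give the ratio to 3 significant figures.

outside; d/d_R ≈ 3.09

d_R = 1.26 × (3390 km) × (3930/4840)^(1/3) = 3985 km
d/d_R = (12300) / (3985) = 3.09
Since d/d_R > 1, the body is outside the Roche limit.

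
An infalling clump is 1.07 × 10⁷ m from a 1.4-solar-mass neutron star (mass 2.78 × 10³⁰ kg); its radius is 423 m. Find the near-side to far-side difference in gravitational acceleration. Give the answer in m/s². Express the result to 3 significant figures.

2.56 × 10² m/s²

The field gradient is 2GM/d³; across the full diameter 2r the difference is 4GMr/d³.
Δa = 4GMr/d³
   = 4 × (6.674 × 10⁻¹¹) × (2.78 × 10³⁰) × (423) / (1.07 × 10⁷)³
   = 2.56 × 10² m/s²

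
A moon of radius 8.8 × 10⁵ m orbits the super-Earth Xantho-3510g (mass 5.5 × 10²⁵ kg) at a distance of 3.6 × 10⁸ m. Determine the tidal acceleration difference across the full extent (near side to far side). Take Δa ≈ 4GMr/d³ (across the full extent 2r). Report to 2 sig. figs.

2.8 × 10⁻⁴ m/s²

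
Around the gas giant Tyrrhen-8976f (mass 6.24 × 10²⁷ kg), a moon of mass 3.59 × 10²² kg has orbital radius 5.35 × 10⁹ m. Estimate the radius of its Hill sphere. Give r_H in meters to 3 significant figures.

r_H ≈ a (m/3M)^(1/3)
    = (5.35 × 10⁹) × (3.59 × 10²² / (3 × 6.24 × 10²⁷))^(1/3)
    = 6.65 × 10⁷ m

6.65 × 10⁷ m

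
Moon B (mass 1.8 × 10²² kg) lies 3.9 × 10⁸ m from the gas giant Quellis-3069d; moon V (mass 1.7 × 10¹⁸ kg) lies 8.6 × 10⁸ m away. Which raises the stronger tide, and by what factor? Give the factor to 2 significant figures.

Compare M/d³ for the two perturbers:
Moon B: (1.8 × 10²²) / (3.9 × 10⁸)³ = 3.034 × 10⁻⁴
Moon V: (1.7 × 10¹⁸) / (8.6 × 10⁸)³ = 2.673 × 10⁻⁹
Ratio (larger/smaller) = 1.1 × 10⁵

Moon B, by a factor of ≈ 1.1 × 10⁵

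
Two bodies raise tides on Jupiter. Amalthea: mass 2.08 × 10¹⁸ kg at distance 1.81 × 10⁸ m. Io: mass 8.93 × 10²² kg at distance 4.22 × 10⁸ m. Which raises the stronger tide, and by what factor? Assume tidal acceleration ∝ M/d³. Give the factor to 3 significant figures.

Compare M/d³ for the two perturbers:
Amalthea: (2.08 × 10¹⁸) / (1.81 × 10⁸)³ = 3.508 × 10⁻⁷
Io: (8.93 × 10²²) / (4.22 × 10⁸)³ = 1.188 × 10⁻³
Ratio (larger/smaller) = 3390

Io, by a factor of ≈ 3390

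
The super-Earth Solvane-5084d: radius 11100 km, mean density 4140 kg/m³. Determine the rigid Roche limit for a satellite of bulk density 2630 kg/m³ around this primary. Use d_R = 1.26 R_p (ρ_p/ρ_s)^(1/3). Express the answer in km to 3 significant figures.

d_R = 1.26 × 11100 km × (4140/2630)^(1/3)
    = 16300 km

16300 km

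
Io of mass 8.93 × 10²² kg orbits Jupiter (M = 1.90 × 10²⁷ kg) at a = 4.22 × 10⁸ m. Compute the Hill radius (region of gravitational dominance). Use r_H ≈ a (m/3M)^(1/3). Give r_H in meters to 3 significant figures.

1.06 × 10⁷ m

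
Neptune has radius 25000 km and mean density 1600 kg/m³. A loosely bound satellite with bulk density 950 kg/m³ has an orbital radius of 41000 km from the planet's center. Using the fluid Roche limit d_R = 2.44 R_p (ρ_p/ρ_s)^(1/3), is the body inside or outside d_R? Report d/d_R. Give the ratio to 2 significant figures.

d_R = 2.44 × (25000 km) × (1600/950)^(1/3) = 72580 km
d/d_R = (41000) / (72580) = 0.56
Since d/d_R < 1, the body is inside the Roche limit.

inside; d/d_R ≈ 0.56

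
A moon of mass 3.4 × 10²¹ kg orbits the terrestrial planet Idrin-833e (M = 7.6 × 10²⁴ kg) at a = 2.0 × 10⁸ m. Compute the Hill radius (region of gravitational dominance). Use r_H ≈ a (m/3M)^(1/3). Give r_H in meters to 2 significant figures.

r_H ≈ a (m/3M)^(1/3)
    = (2.0 × 10⁸) × (3.4 × 10²¹ / (3 × 7.6 × 10²⁴))^(1/3)
    = 1.1 × 10⁷ m

1.1 × 10⁷ m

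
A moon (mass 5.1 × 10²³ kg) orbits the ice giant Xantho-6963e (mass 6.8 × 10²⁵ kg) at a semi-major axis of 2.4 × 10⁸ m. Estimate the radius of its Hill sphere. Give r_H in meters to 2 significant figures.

r_H ≈ a (m/3M)^(1/3)
    = (2.4 × 10⁸) × (5.1 × 10²³ / (3 × 6.8 × 10²⁵))^(1/3)
    = 3.3 × 10⁷ m

3.3 × 10⁷ m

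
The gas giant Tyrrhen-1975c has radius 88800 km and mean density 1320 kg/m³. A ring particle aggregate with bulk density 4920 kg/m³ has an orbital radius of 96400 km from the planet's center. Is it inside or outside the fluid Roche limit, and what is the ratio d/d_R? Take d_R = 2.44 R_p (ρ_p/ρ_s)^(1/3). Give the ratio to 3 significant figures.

inside; d/d_R ≈ 0.690

d_R = 2.44 × (88800 km) × (1320/4920)^(1/3) = 1.397 × 10⁵ km
d/d_R = (96400) / (1.397 × 10⁵) = 0.690
Since d/d_R < 1, the body is inside the Roche limit.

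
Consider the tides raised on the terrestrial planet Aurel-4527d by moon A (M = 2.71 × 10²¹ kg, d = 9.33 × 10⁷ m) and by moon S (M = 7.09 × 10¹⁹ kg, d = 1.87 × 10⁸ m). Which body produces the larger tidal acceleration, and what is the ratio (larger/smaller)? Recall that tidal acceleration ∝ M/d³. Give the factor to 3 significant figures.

Moon A, by a factor of ≈ 308

The tide-raising term goes as M/d³ (the gradient of a 1/d² field).
Moon A: (2.71 × 10²¹) / (9.33 × 10⁷)³ = 3.337 × 10⁻³
Moon S: (7.09 × 10¹⁹) / (1.87 × 10⁸)³ = 1.084 × 10⁻⁵
Ratio (larger/smaller) = 308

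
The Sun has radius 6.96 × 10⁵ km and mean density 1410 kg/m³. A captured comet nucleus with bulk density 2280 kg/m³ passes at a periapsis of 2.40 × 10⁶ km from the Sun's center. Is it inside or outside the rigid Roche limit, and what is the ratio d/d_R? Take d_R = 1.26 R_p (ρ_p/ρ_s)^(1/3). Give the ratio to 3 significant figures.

outside; d/d_R ≈ 3.21

d_R = 1.26 × (6.96 × 10⁵ km) × (1410/2280)^(1/3) = 7.472 × 10⁵ km
d/d_R = (2.40 × 10⁶) / (7.472 × 10⁵) = 3.21
Since d/d_R > 1, the body is outside the Roche limit.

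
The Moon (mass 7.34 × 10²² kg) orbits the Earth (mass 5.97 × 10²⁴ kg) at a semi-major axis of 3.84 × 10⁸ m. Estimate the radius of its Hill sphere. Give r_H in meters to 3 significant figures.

6.15 × 10⁷ m

r_H ≈ a (m/3M)^(1/3)
    = (3.84 × 10⁸) × (7.34 × 10²² / (3 × 5.97 × 10²⁴))^(1/3)
    = 6.15 × 10⁷ m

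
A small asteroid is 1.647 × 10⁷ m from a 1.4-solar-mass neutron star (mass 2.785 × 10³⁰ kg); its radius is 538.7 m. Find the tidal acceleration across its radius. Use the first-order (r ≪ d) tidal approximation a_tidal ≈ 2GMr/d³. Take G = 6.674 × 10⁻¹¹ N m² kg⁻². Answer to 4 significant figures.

Δa = 2GMr/d³
   = 2 × (6.674 × 10⁻¹¹) × (2.785 × 10³⁰) × (538.7) / (1.647 × 10⁷)³
   = 4.482 × 10¹ m/s²

4.482 × 10¹ m/s²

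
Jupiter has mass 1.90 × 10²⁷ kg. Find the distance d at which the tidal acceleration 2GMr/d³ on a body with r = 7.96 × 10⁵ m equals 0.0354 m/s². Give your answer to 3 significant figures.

2GMr/d³ = a_tidal  ⇒  d = (2GMr / a_tidal)^(1/3)
d = (2 × 6.674×10⁻¹¹ × (1.90 × 10²⁷) × (7.96 × 10⁵) / (0.0354))^(1/3)
  = 1.79 × 10⁸ m

1.79 × 10⁸ m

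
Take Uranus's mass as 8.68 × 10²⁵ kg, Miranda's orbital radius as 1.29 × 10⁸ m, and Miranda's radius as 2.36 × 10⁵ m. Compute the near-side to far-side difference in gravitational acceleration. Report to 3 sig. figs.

Δg = 4GMr/d³
   = 4 × (6.674 × 10⁻¹¹) × (8.68 × 10²⁵) × (2.36 × 10⁵) / (1.29 × 10⁸)³
   = 2.55 × 10⁻³ m/s²

2.55 × 10⁻³ m/s²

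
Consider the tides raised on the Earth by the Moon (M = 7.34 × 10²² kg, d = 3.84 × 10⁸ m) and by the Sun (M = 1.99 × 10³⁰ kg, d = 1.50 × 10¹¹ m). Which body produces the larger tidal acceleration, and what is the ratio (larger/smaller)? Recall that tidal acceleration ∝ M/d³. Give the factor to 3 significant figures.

The Moon, by a factor of ≈ 2.20

Tidal acceleration ∝ M/d³, so compare M/d³ for each.
The Moon: (7.34 × 10²²) / (3.84 × 10⁸)³ = 1.296 × 10⁻³
The Sun: (1.99 × 10³⁰) / (1.50 × 10¹¹)³ = 5.896 × 10⁻⁴
Ratio (larger/smaller) = 2.20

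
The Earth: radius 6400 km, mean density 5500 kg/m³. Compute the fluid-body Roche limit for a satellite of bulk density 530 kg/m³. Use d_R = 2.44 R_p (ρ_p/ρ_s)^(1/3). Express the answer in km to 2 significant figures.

d_R = 2.44 × 6400 km × (5500/530)^(1/3)
    = 34000 km

34000 km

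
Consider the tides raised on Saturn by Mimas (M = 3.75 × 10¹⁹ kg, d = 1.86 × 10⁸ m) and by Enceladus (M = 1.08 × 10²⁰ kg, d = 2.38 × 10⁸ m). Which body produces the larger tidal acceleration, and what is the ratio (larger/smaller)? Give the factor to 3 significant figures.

Tidal stretch scales as M/d³; compute that for each body.
Mimas: (3.75 × 10¹⁹) / (1.86 × 10⁸)³ = 5.828 × 10⁻⁶
Enceladus: (1.08 × 10²⁰) / (2.38 × 10⁸)³ = 8.011 × 10⁻⁶
Ratio (larger/smaller) = 1.37

Enceladus, by a factor of ≈ 1.37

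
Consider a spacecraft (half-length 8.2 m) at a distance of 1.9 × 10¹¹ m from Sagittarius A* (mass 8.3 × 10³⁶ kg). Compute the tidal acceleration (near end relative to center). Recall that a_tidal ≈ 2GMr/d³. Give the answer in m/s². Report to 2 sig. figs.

1.3 × 10⁻⁶ m/s²

a_tidal = 2GMr/d³
        = 2 × (6.674 × 10⁻¹¹) × (8.3 × 10³⁶) × (8.2) / (1.9 × 10¹¹)³
        = 1.3 × 10⁻⁶ m/s²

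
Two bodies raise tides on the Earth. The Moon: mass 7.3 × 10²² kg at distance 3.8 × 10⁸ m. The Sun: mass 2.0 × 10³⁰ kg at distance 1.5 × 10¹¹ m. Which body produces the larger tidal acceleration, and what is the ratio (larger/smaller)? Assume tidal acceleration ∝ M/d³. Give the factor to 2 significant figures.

Tidal stretch scales as M/d³; compute that for each body.
The Moon: (7.3 × 10²²) / (3.8 × 10⁸)³ = 1.330 × 10⁻³
The Sun: (2.0 × 10³⁰) / (1.5 × 10¹¹)³ = 5.926 × 10⁻⁴
Ratio (larger/smaller) = 2.2

The Moon, by a factor of ≈ 2.2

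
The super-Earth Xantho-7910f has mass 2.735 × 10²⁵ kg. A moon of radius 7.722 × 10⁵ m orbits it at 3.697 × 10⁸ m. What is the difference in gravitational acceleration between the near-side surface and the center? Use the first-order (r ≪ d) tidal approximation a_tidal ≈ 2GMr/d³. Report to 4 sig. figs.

5.579 × 10⁻⁵ m/s²

Differencing GM/(d−r)² and GM/d² to first order in r/d gives 2GMr/d³.
a_tidal = 2GMr/d³
        = 2 × (6.674 × 10⁻¹¹) × (2.735 × 10²⁵) × (7.722 × 10⁵) / (3.697 × 10⁸)³
        = 5.579 × 10⁻⁵ m/s²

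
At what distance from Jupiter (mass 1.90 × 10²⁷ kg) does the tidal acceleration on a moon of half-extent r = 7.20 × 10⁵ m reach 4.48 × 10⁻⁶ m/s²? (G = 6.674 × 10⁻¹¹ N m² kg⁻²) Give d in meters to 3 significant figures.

3.44 × 10⁹ m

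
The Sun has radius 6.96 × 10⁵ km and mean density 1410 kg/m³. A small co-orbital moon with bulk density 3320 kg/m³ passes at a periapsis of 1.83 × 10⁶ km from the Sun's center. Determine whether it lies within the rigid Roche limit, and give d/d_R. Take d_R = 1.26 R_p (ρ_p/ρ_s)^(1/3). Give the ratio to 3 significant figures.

outside; d/d_R ≈ 2.78

d_R = 1.26 × (6.96 × 10⁵ km) × (1410/3320)^(1/3) = 6.592 × 10⁵ km
d/d_R = (1.83 × 10⁶) / (6.592 × 10⁵) = 2.78
Since d/d_R > 1, the body is outside the Roche limit.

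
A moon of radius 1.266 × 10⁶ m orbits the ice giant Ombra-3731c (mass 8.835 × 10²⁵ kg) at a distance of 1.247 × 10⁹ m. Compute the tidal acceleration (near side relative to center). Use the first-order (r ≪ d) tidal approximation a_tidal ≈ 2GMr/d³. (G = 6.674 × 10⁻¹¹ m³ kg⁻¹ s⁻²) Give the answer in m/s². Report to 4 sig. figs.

7.699 × 10⁻⁶ m/s²

Since r ≪ d, expand the inverse-square field across one radius to get the leading 2GMr/d³ term.
Δa = 2GMr/d³
   = 2 × (6.674 × 10⁻¹¹) × (8.835 × 10²⁵) × (1.266 × 10⁶) / (1.247 × 10⁹)³
   = 7.699 × 10⁻⁶ m/s²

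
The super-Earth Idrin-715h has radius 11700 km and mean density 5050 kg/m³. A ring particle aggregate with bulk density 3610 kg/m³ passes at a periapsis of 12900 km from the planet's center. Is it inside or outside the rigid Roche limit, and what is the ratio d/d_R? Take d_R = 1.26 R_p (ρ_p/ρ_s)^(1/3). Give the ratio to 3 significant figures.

inside; d/d_R ≈ 0.782

d_R = 1.26 × (11700 km) × (5050/3610)^(1/3) = 16490 km
d/d_R = (12900) / (16490) = 0.782
Since d/d_R < 1, the body is inside the Roche limit.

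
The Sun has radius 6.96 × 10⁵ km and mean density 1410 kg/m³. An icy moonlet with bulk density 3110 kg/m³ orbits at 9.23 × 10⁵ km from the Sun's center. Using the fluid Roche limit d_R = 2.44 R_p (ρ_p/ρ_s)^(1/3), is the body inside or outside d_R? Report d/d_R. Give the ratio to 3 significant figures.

inside; d/d_R ≈ 0.707

d_R = 2.44 × (6.96 × 10⁵ km) × (1410/3110)^(1/3) = 1.305 × 10⁶ km
d/d_R = (9.23 × 10⁵) / (1.305 × 10⁶) = 0.707
Since d/d_R < 1, the body is inside the Roche limit.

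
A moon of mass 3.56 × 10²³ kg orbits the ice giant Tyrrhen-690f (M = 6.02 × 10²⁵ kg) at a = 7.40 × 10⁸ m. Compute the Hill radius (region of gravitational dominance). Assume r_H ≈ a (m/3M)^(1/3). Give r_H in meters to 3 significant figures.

9.28 × 10⁷ m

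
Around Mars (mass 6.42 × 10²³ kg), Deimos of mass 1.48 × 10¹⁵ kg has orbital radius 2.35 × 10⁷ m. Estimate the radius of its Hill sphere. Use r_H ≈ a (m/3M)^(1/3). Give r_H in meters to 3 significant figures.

2.15 × 10⁴ m

r_H ≈ a (m/3M)^(1/3)
    = (2.35 × 10⁷) × (1.48 × 10¹⁵ / (3 × 6.42 × 10²³))^(1/3)
    = 2.15 × 10⁴ m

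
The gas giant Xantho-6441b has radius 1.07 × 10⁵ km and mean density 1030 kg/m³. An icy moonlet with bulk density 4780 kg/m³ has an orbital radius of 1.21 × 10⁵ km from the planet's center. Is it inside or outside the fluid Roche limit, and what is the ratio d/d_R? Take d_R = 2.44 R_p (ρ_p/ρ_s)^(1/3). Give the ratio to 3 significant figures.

d_R = 2.44 × (1.07 × 10⁵ km) × (1030/4780)^(1/3) = 1.565 × 10⁵ km
d/d_R = (1.21 × 10⁵) / (1.565 × 10⁵) = 0.773
Since d/d_R < 1, the body is inside the Roche limit.

inside; d/d_R ≈ 0.773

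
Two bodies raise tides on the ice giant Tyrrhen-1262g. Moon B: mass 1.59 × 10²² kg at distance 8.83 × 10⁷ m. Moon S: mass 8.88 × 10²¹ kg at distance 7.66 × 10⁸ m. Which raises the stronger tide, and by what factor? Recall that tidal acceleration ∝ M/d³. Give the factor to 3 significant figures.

Moon B, by a factor of ≈ 1170

Compare M/d³ for the two perturbers:
Moon B: (1.59 × 10²²) / (8.83 × 10⁷)³ = 2.309 × 10⁻²
Moon S: (8.88 × 10²¹) / (7.66 × 10⁸)³ = 1.976 × 10⁻⁵
Ratio (larger/smaller) = 1170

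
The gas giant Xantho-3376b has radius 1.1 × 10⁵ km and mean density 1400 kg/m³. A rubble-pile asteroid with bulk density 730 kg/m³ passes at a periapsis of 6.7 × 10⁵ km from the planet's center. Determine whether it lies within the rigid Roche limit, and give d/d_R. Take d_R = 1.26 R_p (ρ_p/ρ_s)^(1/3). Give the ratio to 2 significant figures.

d_R = 1.26 × (1.1 × 10⁵ km) × (1400/730)^(1/3) = 1.722 × 10⁵ km
d/d_R = (6.7 × 10⁵) / (1.722 × 10⁵) = 3.9
Since d/d_R > 1, the body is outside the Roche limit.

outside; d/d_R ≈ 3.9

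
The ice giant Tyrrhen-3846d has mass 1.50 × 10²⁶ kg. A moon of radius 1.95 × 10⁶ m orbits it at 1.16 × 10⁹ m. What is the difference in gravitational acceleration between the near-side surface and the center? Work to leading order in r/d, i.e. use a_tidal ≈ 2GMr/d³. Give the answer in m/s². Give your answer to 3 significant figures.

Since r ≪ d, expand the inverse-square field across one radius to get the leading 2GMr/d³ term.
Δg = 2GMr/d³
   = 2 × (6.674 × 10⁻¹¹) × (1.50 × 10²⁶) × (1.95 × 10⁶) / (1.16 × 10⁹)³
   = 2.50 × 10⁻⁵ m/s²

2.50 × 10⁻⁵ m/s²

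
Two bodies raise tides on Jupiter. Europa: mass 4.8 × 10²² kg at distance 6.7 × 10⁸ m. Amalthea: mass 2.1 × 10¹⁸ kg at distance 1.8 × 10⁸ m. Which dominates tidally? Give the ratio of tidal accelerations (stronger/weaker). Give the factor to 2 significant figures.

Europa, by a factor of ≈ 440

Tidal stretch scales as M/d³; compute that for each body.
Europa: (4.8 × 10²²) / (6.7 × 10⁸)³ = 1.596 × 10⁻⁴
Amalthea: (2.1 × 10¹⁸) / (1.8 × 10⁸)³ = 3.601 × 10⁻⁷
Ratio (larger/smaller) = 440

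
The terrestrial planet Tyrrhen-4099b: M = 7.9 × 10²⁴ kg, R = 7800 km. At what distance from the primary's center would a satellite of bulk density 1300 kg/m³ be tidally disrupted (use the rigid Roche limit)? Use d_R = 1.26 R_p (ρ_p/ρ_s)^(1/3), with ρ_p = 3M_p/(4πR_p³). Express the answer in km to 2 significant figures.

ρ_p = 3M_p/(4πR_p³) = 3 × (7.9 × 10²⁴) / (4π × (7.8 × 10⁶ m)³) = 4000 kg/m³
d_R = 1.26 × 7800 km × (4000/1300)^(1/3)
    = 14000 km

14000 km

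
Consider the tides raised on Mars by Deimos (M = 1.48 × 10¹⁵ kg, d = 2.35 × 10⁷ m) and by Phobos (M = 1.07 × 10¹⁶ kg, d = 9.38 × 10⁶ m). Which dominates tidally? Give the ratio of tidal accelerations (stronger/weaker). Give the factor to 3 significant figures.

Phobos, by a factor of ≈ 114

Tidal acceleration ∝ M/d³, so compare M/d³ for each.
Deimos: (1.48 × 10¹⁵) / (2.35 × 10⁷)³ = 1.140 × 10⁻⁷
Phobos: (1.07 × 10¹⁶) / (9.38 × 10⁶)³ = 1.297 × 10⁻⁵
Ratio (larger/smaller) = 114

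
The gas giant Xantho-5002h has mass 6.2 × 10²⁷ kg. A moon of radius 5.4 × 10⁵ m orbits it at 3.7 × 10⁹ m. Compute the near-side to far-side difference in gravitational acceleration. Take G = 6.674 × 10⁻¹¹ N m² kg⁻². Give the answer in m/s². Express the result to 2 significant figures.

Δg = 4GMr/d³
   = 4 × (6.674 × 10⁻¹¹) × (6.2 × 10²⁷) × (5.4 × 10⁵) / (3.7 × 10⁹)³
   = 1.8 × 10⁻⁵ m/s²

1.8 × 10⁻⁵ m/s²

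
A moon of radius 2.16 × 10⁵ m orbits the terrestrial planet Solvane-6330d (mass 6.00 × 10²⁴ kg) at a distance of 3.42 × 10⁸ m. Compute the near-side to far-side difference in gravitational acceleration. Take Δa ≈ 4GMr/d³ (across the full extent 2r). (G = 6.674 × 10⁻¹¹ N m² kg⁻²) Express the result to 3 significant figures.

8.65 × 10⁻⁶ m/s²

Differencing GM/(d−r)² and GM/(d+r)² to first order in r/d gives 4GMr/d³.
Δa = 4GMr/d³
   = 4 × (6.674 × 10⁻¹¹) × (6.00 × 10²⁴) × (2.16 × 10⁵) / (3.42 × 10⁸)³
   = 8.65 × 10⁻⁶ m/s²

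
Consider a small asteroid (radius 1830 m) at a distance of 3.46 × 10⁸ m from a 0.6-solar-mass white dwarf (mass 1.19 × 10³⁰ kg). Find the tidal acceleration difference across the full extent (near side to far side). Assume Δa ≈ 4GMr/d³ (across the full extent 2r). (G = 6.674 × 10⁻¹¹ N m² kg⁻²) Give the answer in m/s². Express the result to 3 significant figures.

a_tidal = 4GMr/d³
        = 4 × (6.674 × 10⁻¹¹) × (1.19 × 10³⁰) × (1830) / (3.46 × 10⁸)³
        = 1.40 × 10⁻² m/s²

1.40 × 10⁻² m/s²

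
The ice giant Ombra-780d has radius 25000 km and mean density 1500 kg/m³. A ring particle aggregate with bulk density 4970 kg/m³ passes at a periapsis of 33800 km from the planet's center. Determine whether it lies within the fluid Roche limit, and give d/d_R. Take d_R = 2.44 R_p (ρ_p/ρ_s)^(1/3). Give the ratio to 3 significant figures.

d_R = 2.44 × (25000 km) × (1500/4970)^(1/3) = 40920 km
d/d_R = (33800) / (40920) = 0.826
Since d/d_R < 1, the body is inside the Roche limit.

inside; d/d_R ≈ 0.826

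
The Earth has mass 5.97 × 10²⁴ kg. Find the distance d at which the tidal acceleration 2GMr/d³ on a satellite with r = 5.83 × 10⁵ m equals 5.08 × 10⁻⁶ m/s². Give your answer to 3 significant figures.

2GMr/d³ = a_tidal  ⇒  d = (2GMr / a_tidal)^(1/3)
d = (2 × 6.674×10⁻¹¹ × (5.97 × 10²⁴) × (5.83 × 10⁵) / (5.08 × 10⁻⁶))^(1/3)
  = 4.51 × 10⁸ m

4.51 × 10⁸ m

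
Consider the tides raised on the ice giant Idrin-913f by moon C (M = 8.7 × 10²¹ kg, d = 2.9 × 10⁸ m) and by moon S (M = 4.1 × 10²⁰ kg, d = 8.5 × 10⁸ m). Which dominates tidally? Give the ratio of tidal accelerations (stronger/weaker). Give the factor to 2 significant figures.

The tide-raising term goes as M/d³ (the gradient of a 1/d² field).
Moon C: (8.7 × 10²¹) / (2.9 × 10⁸)³ = 3.567 × 10⁻⁴
Moon S: (4.1 × 10²⁰) / (8.5 × 10⁸)³ = 6.676 × 10⁻⁷
Ratio (larger/smaller) = 530

Moon C, by a factor of ≈ 530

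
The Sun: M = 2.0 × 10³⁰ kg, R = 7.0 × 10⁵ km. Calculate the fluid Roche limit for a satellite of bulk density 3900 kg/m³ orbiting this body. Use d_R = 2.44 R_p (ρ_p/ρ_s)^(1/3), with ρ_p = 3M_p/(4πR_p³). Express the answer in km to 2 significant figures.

1.2 × 10⁶ km

ρ_p = 3M_p/(4πR_p³) = 3 × (2.0 × 10³⁰) / (4π × (7.0 × 10⁸ m)³) = 1400 kg/m³
d_R = 2.44 × 7.0 × 10⁵ km × (1400/3900)^(1/3)
    = 1.2 × 10⁶ km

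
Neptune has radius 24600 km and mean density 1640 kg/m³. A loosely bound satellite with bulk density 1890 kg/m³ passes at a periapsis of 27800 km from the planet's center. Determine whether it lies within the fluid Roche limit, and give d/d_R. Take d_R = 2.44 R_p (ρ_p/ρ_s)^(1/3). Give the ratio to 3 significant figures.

d_R = 2.44 × (24600 km) × (1640/1890)^(1/3) = 57250 km
d/d_R = (27800) / (57250) = 0.486
Since d/d_R < 1, the body is inside the Roche limit.

inside; d/d_R ≈ 0.486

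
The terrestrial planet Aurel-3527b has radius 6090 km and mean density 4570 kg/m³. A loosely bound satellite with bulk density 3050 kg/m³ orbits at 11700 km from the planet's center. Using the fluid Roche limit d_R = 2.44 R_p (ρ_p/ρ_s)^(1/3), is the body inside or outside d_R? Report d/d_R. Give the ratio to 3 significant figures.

inside; d/d_R ≈ 0.688

d_R = 2.44 × (6090 km) × (4570/3050)^(1/3) = 17000 km
d/d_R = (11700) / (17000) = 0.688
Since d/d_R < 1, the body is inside the Roche limit.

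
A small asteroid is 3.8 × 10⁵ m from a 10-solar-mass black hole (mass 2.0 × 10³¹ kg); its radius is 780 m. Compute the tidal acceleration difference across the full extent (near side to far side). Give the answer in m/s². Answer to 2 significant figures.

7.6 × 10⁷ m/s²

The field gradient is 2GM/d³; across the full diameter 2r the difference is 4GMr/d³.
Δa = 4GMr/d³
   = 4 × (6.674 × 10⁻¹¹) × (2.0 × 10³¹) × (780) / (3.8 × 10⁵)³
   = 7.6 × 10⁷ m/s²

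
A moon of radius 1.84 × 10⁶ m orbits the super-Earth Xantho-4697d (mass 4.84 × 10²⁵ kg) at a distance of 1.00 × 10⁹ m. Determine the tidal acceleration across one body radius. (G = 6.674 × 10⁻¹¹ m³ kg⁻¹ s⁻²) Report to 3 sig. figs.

1.19 × 10⁻⁵ m/s²

Δg = 2GMr/d³
   = 2 × (6.674 × 10⁻¹¹) × (4.84 × 10²⁵) × (1.84 × 10⁶) / (1.00 × 10⁹)³
   = 1.19 × 10⁻⁵ m/s²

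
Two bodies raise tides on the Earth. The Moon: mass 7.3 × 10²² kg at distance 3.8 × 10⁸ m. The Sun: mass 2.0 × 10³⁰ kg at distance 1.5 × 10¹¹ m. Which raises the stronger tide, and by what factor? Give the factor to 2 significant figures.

The Moon, by a factor of ≈ 2.2

Tidal stretch scales as M/d³; compute that for each body.
The Moon: (7.3 × 10²²) / (3.8 × 10⁸)³ = 1.330 × 10⁻³
The Sun: (2.0 × 10³⁰) / (1.5 × 10¹¹)³ = 5.926 × 10⁻⁴
Ratio (larger/smaller) = 2.2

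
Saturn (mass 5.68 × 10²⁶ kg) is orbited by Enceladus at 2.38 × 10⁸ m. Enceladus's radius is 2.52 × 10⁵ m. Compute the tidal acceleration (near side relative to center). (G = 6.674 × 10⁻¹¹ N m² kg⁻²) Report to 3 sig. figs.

Δa = 2GMr/d³
   = 2 × (6.674 × 10⁻¹¹) × (5.68 × 10²⁶) × (2.52 × 10⁵) / (2.38 × 10⁸)³
   = 1.42 × 10⁻³ m/s²

1.42 × 10⁻³ m/s²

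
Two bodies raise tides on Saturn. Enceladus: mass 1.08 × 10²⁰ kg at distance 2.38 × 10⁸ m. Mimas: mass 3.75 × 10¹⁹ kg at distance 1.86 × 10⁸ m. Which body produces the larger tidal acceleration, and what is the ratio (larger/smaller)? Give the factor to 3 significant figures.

Enceladus, by a factor of ≈ 1.37

Tidal stretch scales as M/d³; compute that for each body.
Enceladus: (1.08 × 10²⁰) / (2.38 × 10⁸)³ = 8.011 × 10⁻⁶
Mimas: (3.75 × 10¹⁹) / (1.86 × 10⁸)³ = 5.828 × 10⁻⁶
Ratio (larger/smaller) = 1.37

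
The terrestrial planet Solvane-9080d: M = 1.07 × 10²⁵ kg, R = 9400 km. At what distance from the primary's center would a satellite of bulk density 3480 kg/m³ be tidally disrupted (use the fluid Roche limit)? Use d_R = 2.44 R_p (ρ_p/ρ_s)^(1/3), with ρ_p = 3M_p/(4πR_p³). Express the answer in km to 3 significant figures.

22000 km

ρ_p = 3M_p/(4πR_p³) = 3 × (1.07 × 10²⁵) / (4π × (9.40 × 10⁶ m)³) = 3080 kg/m³
d_R = 2.44 × 9400 km × (3080/3480)^(1/3)
    = 22000 km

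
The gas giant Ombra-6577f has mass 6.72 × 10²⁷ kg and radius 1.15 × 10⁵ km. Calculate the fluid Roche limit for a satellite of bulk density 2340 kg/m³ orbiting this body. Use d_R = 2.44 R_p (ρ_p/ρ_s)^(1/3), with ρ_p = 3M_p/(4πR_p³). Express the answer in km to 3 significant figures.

2.15 × 10⁵ km

ρ_p = 3M_p/(4πR_p³) = 3 × (6.72 × 10²⁷) / (4π × (1.15 × 10⁸ m)³) = 1050 kg/m³
d_R = 2.44 × 1.15 × 10⁵ km × (1050/2340)^(1/3)
    = 2.15 × 10⁵ km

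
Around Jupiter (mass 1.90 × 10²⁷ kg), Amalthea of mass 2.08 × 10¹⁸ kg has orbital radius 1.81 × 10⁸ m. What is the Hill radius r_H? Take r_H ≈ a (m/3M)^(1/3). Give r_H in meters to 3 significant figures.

1.29 × 10⁵ m

r_H ≈ a (m/3M)^(1/3)
    = (1.81 × 10⁸) × (2.08 × 10¹⁸ / (3 × 1.90 × 10²⁷))^(1/3)
    = 1.29 × 10⁵ m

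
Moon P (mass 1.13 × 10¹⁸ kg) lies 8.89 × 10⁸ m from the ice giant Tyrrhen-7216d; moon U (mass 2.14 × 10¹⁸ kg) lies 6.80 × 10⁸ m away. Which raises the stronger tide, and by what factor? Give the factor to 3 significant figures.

The tide-raising term goes as M/d³ (the gradient of a 1/d² field).
Moon P: (1.13 × 10¹⁸) / (8.89 × 10⁸)³ = 1.608 × 10⁻⁹
Moon U: (2.14 × 10¹⁸) / (6.80 × 10⁸)³ = 6.806 × 10⁻⁹
Ratio (larger/smaller) = 4.23

Moon U, by a factor of ≈ 4.23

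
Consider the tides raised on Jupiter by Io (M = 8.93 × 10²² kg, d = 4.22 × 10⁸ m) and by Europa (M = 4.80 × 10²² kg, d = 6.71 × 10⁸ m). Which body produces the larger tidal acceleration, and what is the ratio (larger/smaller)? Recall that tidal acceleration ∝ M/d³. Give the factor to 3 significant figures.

Tidal stretch scales as M/d³; compute that for each body.
Io: (8.93 × 10²²) / (4.22 × 10⁸)³ = 1.188 × 10⁻³
Europa: (4.80 × 10²²) / (6.71 × 10⁸)³ = 1.589 × 10⁻⁴
Ratio (larger/smaller) = 7.48

Io, by a factor of ≈ 7.48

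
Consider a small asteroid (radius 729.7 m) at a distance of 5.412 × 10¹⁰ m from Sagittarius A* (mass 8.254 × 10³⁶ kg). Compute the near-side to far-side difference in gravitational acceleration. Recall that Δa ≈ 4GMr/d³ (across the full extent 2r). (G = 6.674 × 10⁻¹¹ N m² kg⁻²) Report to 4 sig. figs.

1.014 × 10⁻² m/s²

Near-to-far spans 2r, so the tidal difference is twice the near-to-center value: 4GMr/d³.
Δa = 4GMr/d³
   = 4 × (6.674 × 10⁻¹¹) × (8.254 × 10³⁶) × (729.7) / (5.412 × 10¹⁰)³
   = 1.014 × 10⁻² m/s²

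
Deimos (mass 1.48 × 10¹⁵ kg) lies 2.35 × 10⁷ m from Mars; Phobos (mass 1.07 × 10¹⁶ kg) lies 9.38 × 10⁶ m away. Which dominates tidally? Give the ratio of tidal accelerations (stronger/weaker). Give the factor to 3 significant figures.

Compare M/d³ for the two perturbers:
Deimos: (1.48 × 10¹⁵) / (2.35 × 10⁷)³ = 1.140 × 10⁻⁷
Phobos: (1.07 × 10¹⁶) / (9.38 × 10⁶)³ = 1.297 × 10⁻⁵
Ratio (larger/smaller) = 114

Phobos, by a factor of ≈ 114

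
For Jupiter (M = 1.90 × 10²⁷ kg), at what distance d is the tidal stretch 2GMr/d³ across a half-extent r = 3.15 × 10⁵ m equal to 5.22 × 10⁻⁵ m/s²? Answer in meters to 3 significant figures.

1.15 × 10⁹ m

2GMr/d³ = a_tidal  ⇒  d = (2GMr / a_tidal)^(1/3)
d = (2 × 6.674×10⁻¹¹ × (1.90 × 10²⁷) × (3.15 × 10⁵) / (5.22 × 10⁻⁵))^(1/3)
  = 1.15 × 10⁹ m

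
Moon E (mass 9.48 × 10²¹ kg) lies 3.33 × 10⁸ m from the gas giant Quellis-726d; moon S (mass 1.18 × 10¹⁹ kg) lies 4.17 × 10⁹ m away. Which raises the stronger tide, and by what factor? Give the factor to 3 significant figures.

Moon E, by a factor of ≈ 1.58 × 10⁶

Compare M/d³ for the two perturbers:
Moon E: (9.48 × 10²¹) / (3.33 × 10⁸)³ = 2.567 × 10⁻⁴
Moon S: (1.18 × 10¹⁹) / (4.17 × 10⁹)³ = 1.627 × 10⁻¹⁰
Ratio (larger/smaller) = 1.58 × 10⁶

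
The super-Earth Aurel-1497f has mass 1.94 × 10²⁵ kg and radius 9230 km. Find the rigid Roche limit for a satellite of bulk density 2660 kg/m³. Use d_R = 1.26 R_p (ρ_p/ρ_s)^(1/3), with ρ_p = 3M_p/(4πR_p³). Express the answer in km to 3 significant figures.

15200 km

ρ_p = 3M_p/(4πR_p³) = 3 × (1.94 × 10²⁵) / (4π × (9.23 × 10⁶ m)³) = 5890 kg/m³
d_R = 1.26 × 9230 km × (5890/2660)^(1/3)
    = 15200 km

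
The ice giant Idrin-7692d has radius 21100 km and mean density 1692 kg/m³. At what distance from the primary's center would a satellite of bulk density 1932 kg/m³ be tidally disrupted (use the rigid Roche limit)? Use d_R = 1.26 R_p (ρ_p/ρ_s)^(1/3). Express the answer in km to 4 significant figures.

25440 km

d_R = 1.26 × 21100 km × (1692/1932)^(1/3)
    = 25440 km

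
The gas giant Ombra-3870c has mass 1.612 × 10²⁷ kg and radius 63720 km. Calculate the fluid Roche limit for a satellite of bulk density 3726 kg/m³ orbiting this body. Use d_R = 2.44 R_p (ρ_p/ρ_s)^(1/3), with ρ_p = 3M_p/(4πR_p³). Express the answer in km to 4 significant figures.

1.145 × 10⁵ km

ρ_p = 3M_p/(4πR_p³) = 3 × (1.612 × 10²⁷) / (4π × (6.372 × 10⁷ m)³) = 1487 kg/m³
d_R = 2.44 × 63720 km × (1487/3726)^(1/3)
    = 1.145 × 10⁵ km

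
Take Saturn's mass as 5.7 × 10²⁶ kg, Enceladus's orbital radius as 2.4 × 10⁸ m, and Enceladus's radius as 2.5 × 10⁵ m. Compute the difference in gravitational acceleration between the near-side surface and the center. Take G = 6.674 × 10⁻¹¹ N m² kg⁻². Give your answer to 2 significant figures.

1.4 × 10⁻³ m/s²

Since r ≪ d, expand the inverse-square field across one radius to get the leading 2GMr/d³ term.
Δa = 2GMr/d³
   = 2 × (6.674 × 10⁻¹¹) × (5.7 × 10²⁶) × (2.5 × 10⁵) / (2.4 × 10⁸)³
   = 1.4 × 10⁻³ m/s²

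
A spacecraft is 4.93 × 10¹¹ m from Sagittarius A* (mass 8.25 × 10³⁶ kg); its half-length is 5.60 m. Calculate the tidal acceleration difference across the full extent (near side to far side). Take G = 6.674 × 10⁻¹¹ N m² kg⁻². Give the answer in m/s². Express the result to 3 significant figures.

a_tidal = 4GMr/d³
        = 4 × (6.674 × 10⁻¹¹) × (8.25 × 10³⁶) × (5.60) / (4.93 × 10¹¹)³
        = 1.03 × 10⁻⁷ m/s²

1.03 × 10⁻⁷ m/s²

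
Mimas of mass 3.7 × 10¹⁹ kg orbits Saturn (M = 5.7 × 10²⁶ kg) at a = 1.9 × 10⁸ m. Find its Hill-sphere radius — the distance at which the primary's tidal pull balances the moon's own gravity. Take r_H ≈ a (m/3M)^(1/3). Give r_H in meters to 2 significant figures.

r_H ≈ a (m/3M)^(1/3)
    = (1.9 × 10⁸) × (3.7 × 10¹⁹ / (3 × 5.7 × 10²⁶))^(1/3)
    = 5.3 × 10⁵ m

5.3 × 10⁵ m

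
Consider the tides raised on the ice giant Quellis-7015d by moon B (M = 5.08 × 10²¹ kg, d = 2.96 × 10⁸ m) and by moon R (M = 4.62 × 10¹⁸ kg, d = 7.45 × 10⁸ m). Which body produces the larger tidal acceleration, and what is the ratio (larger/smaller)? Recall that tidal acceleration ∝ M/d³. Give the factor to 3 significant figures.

Moon B, by a factor of ≈ 17500

Tidal stretch scales as M/d³; compute that for each body.
Moon B: (5.08 × 10²¹) / (2.96 × 10⁸)³ = 1.959 × 10⁻⁴
Moon R: (4.62 × 10¹⁸) / (7.45 × 10⁸)³ = 1.117 × 10⁻⁸
Ratio (larger/smaller) = 17500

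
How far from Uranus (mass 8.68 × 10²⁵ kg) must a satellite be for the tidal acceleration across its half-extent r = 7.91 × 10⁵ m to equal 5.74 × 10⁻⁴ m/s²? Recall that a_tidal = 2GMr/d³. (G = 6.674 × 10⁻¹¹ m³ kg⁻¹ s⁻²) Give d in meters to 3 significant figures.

2GMr/d³ = a_tidal  ⇒  d = (2GMr / a_tidal)^(1/3)
d = (2 × 6.674×10⁻¹¹ × (8.68 × 10²⁵) × (7.91 × 10⁵) / (5.74 × 10⁻⁴))^(1/3)
  = 2.52 × 10⁸ m

2.52 × 10⁸ m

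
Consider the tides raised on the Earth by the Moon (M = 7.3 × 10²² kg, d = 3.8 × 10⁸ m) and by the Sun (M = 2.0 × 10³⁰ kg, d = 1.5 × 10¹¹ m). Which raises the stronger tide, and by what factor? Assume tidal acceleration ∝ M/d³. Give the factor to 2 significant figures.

Tidal stretch scales as M/d³; compute that for each body.
The Moon: (7.3 × 10²²) / (3.8 × 10⁸)³ = 1.330 × 10⁻³
The Sun: (2.0 × 10³⁰) / (1.5 × 10¹¹)³ = 5.926 × 10⁻⁴
Ratio (larger/smaller) = 2.2

The Moon, by a factor of ≈ 2.2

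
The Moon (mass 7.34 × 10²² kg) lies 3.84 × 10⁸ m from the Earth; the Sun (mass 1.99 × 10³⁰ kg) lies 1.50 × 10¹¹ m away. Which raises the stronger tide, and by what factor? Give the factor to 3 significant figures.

The Moon, by a factor of ≈ 2.20

Compare M/d³ for the two perturbers:
The Moon: (7.34 × 10²²) / (3.84 × 10⁸)³ = 1.296 × 10⁻³
The Sun: (1.99 × 10³⁰) / (1.50 × 10¹¹)³ = 5.896 × 10⁻⁴
Ratio (larger/smaller) = 2.20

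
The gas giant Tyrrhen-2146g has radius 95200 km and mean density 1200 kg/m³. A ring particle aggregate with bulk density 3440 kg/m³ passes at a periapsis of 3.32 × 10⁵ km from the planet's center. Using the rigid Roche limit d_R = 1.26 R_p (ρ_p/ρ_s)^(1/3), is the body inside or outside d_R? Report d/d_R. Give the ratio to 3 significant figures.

d_R = 1.26 × (95200 km) × (1200/3440)^(1/3) = 84440 km
d/d_R = (3.32 × 10⁵) / (84440) = 3.93
Since d/d_R > 1, the body is outside the Roche limit.

outside; d/d_R ≈ 3.93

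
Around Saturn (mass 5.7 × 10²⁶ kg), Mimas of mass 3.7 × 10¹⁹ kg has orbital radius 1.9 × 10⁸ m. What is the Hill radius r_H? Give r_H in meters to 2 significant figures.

5.3 × 10⁵ m

r_H ≈ a (m/3M)^(1/3)
    = (1.9 × 10⁸) × (3.7 × 10¹⁹ / (3 × 5.7 × 10²⁶))^(1/3)
    = 5.3 × 10⁵ m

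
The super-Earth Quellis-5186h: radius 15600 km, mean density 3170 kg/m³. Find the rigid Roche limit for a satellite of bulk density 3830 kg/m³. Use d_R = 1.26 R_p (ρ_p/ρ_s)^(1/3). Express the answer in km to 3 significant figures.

18500 km

d_R = 1.26 × 15600 km × (3170/3830)^(1/3)
    = 18500 km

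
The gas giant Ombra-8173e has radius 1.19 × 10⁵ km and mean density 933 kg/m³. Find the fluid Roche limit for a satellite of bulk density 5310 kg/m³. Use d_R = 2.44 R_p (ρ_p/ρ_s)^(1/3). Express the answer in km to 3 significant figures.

d_R = 2.44 × 1.19 × 10⁵ km × (933/5310)^(1/3)
    = 1.63 × 10⁵ km

1.63 × 10⁵ km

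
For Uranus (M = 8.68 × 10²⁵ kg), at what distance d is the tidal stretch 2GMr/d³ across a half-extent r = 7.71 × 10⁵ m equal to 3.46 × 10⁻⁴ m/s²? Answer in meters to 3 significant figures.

2.96 × 10⁸ m

2GMr/d³ = a_tidal  ⇒  d = (2GMr / a_tidal)^(1/3)
d = (2 × 6.674×10⁻¹¹ × (8.68 × 10²⁵) × (7.71 × 10⁵) / (3.46 × 10⁻⁴))^(1/3)
  = 2.96 × 10⁸ m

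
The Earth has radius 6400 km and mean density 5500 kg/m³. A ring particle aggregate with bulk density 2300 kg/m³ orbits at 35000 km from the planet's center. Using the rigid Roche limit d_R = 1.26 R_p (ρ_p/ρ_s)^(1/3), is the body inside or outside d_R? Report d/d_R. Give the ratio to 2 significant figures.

outside; d/d_R ≈ 3.2

d_R = 1.26 × (6400 km) × (5500/2300)^(1/3) = 10780 km
d/d_R = (35000) / (10780) = 3.2
Since d/d_R > 1, the body is outside the Roche limit.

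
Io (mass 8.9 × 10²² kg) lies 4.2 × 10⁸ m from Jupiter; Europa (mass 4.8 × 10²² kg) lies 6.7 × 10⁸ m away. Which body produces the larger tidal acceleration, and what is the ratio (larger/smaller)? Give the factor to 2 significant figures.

Tidal stretch scales as M/d³; compute that for each body.
Io: (8.9 × 10²²) / (4.2 × 10⁸)³ = 1.201 × 10⁻³
Europa: (4.8 × 10²²) / (6.7 × 10⁸)³ = 1.596 × 10⁻⁴
Ratio (larger/smaller) = 7.5

Io, by a factor of ≈ 7.5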